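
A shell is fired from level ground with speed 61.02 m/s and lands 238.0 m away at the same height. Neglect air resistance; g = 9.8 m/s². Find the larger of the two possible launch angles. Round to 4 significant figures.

70.61°

Level-ground range: R = v₀² sin(2θ)/g ⇒ sin 2θ = R g / v₀² = 238.0×9.8/61.02² = 0.6264.
2θ = arcsin(0.6264) = 38.785° or 180° − 38.785° = 141.215°.
So θ = 19.39° or θ = 70.61°.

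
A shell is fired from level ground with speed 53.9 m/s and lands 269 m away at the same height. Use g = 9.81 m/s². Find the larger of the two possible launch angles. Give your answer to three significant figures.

Level-ground range: R = v₀² sin(2θ)/g ⇒ sin 2θ = R g / v₀² = 269×9.81/53.9² = 0.9083.
2θ = arcsin(0.9083) = 65.27° or 180° − 65.27° = 114.73°.
So θ = 32.6° or θ = 57.4°.

57.4°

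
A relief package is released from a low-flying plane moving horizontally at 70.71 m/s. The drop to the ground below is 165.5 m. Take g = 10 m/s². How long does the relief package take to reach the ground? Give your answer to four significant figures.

The horizontal speed doesn't affect the fall. With v_y0 = 0, h = ½ g t².
t = √(2 × 165.5 / 10) = √33.100 = 5.753 s.

5.753 s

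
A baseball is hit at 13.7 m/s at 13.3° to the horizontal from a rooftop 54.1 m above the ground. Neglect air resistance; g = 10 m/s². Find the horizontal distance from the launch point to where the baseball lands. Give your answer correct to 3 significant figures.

48.3 m

Components: v_x = 13.7 cos 13.3° = 13.33 m/s, v_y = 13.7 sin 13.3° = 3.152 m/s.
Vertical: 0 = 54.1 + 3.152 t − ½(10) t² ⇒ 5.000 t² − 3.152 t − 54.1 = 0.
t = [3.152 + √(9.935 + 1082)] / 10.00 = 3.620 s.
Horizontal: R = v_x · t = 13.33 × 3.620 = 48.3 m.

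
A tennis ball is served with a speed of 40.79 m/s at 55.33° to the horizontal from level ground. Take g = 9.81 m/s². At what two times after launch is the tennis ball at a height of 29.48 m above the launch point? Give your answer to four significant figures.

v_y0 = 40.79 sin 55.33° = 33.547 m/s.
Set y = v_y0 t − ½ g t² = 29.48: 4.905 t² − 33.547 t + 29.48 = 0.
t = [33.547 ± √(1125.4 − 578.40)] / 9.81 = (33.547 ± 23.388) / 9.81, giving t = 1.036 s or t = 5.804 s.
So the tennis ball is at 29.48 m at t = 1.036 s (rising) and t = 5.804 s (falling).

1.036 s and 5.804 s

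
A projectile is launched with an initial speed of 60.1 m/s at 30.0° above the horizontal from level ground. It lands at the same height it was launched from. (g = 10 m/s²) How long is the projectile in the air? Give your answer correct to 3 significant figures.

6.01 s

Vertical component: v_y = 60.1 sin 30.0° = 30.05 m/s.
For a projectile landing at launch height, time of flight is t = 2 v_y / g = 2 × 30.05 / 10 = 6.01 s.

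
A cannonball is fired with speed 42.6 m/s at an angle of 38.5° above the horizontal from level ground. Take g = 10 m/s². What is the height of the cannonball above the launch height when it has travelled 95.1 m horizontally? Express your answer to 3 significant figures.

35.0 m

v_x = 42.6 cos 38.5° = 33.34 m/s, v_y0 = 42.6 sin 38.5° = 26.52 m/s.
Time to reach x = 95.1 m: t = x / v_x = 95.1 / 33.34 = 2.852 s.
y = v_y0 t − ½ g t² = 26.52×2.852 − 5.000×2.852² = 35.0 m.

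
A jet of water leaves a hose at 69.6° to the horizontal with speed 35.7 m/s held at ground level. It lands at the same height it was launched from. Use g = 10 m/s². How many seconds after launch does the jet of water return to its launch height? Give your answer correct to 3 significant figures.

Vertical component: v_y = 35.7 sin 69.6° = 33.46 m/s.
For a projectile landing at launch height, time of flight is t = 2 v_y / g = 2 × 33.46 / 10 = 6.69 s.

6.69 s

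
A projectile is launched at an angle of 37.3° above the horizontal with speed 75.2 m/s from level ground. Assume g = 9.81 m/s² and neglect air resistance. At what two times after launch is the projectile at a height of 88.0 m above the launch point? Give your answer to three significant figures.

v_y0 = 75.2 sin 37.3° = 45.57 m/s.
Set y = v_y0 t − ½ g t² = 88.0: 4.905 t² − 45.57 t + 88.0 = 0.
t = [45.57 ± √(2077 − 1727)] / 9.81 = (45.57 ± 18.71) / 9.81, giving t = 2.74 s or t = 6.55 s.
So the projectile is at 88.0 m at t = 2.74 s (rising) and t = 6.55 s (falling).

2.74 s and 6.55 s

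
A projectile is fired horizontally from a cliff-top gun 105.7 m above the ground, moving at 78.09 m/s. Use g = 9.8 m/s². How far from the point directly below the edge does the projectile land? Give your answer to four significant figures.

Initial vertical velocity is zero, so the fall time comes from h = ½ g t²: t = √(2 × 105.7 / 9.8) = 4.6445 s.
Horizontal motion is uniform at 78.09 m/s, so x = 78.09 × 4.6445 = 362.7 m.

362.7 m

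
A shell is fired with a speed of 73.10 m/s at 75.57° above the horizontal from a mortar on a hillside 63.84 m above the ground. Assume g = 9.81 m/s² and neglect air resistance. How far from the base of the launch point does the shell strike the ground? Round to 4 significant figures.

278.4 m

Components: v_x = 73.10 cos 75.57° = 18.216 m/s, v_y = 73.10 sin 75.57° = 70.794 m/s.
Vertical: 0 = 63.84 + 70.794 t − ½(9.81) t² ⇒ 4.905 t² − 70.794 t − 63.84 = 0.
t = [70.794 + √(5011.8 + 1252.5)] / 9.810 = 15.285 s.
Horizontal: R = v_x · t = 18.216 × 15.285 = 278.4 m.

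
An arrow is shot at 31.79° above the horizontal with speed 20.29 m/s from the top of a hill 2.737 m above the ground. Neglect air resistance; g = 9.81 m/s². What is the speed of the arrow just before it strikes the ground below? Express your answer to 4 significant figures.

v_x = 20.29 cos 31.79° = 17.246 m/s is unchanged throughout.
For the vertical component, v_y² = v_y0² + 2 g h = (10.689)² + 2×9.81×2.737 = 167.95, so |v_y| = 12.960 m/s.
Impact speed = √(v_x² + v_y²) = √(297.42 + 167.95) = 21.57 m/s.

21.57 m/s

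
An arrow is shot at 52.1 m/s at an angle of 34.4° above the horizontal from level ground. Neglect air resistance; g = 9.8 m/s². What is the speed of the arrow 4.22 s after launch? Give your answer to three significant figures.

v_x = 52.1 cos 34.4° = 42.99 m/s (constant).
v_y(t) = 52.1 sin 34.4° − g t = 29.43 − 9.8 × 4.22 = -11.93 m/s.
Speed = √(v_x² + v_y²) = √(1848 + 142.3) = 44.6 m/s.

44.6 m/s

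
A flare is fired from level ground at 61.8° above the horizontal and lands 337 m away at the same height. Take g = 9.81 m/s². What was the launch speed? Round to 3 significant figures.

On level ground, R = v₀² sin(2θ) / g, so v₀ = √(R g / sin 2θ).
sin(2 × 61.8°) = 0.8329.
v₀ = √(337 × 9.81 / 0.8329) = √3969 = 63.0 m/s.

63.0 m/s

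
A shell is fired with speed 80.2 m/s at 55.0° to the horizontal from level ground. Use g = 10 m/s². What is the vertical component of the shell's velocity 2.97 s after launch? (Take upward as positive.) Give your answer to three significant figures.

36.0 m/s

Initial vertical component: v_y0 = 80.2 sin 55.0° = 65.70 m/s.
v_y(t) = v_y0 − g t = 65.70 − 10 × 2.97 = 36.0 m/s.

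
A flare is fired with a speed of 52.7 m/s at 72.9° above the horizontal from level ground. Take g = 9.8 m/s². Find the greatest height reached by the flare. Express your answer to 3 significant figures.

129 m

Vertical component of launch velocity: v_y = 52.7 sin 72.9° = 50.37 m/s.
At the highest point the vertical velocity is zero, so v_y² = 2 g h_max.
h_max = (50.37)² / (2 × 9.8) = 2537 / 19.60 = 129 m.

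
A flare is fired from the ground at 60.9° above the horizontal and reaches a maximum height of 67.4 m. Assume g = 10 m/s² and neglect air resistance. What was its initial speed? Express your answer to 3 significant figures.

42.0 m/s

At maximum height v_y = 0, so (v₀ sin θ)² = 2 g H.
v₀ sin 60.9° = √(2 × 10 × 67.4) = 36.72 m/s.
v₀ = 36.72 / sin 60.9° = 36.72 / 0.8738 = 42.0 m/s.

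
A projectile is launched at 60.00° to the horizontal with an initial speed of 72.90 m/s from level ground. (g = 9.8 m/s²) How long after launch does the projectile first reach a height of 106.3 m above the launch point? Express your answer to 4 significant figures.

1.992 s

v_y0 = 72.90 sin 60.00° = 63.133 m/s.
Set y = v_y0 t − ½ g t² = 106.3: 4.900 t² − 63.133 t + 106.3 = 0.
t = [63.133 ± √(3985.8 − 2083.5)] / 9.8 = (63.133 ± 43.615) / 9.8, giving t = 1.992 s or t = 10.89 s.
The projectile is on the way up at the first time, so t = 1.992 s.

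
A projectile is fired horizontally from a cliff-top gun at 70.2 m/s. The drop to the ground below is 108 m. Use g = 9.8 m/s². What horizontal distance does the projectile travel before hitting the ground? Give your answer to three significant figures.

Initial vertical velocity is zero, so the fall time comes from h = ½ g t²: t = √(2 × 108 / 9.8) = 4.695 s.
Horizontal motion is uniform at 70.2 m/s, so x = 70.2 × 4.695 = 330 m.

330 m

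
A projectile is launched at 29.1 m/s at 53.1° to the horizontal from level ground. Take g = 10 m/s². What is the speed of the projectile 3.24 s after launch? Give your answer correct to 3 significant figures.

v_x = 29.1 cos 53.1° = 17.47 m/s (constant).
v_y(t) = 29.1 sin 53.1° − g t = 23.27 − 10 × 3.24 = -9.130 m/s.
Speed = √(v_x² + v_y²) = √(305.2 + 83.36) = 19.7 m/s.

19.7 m/s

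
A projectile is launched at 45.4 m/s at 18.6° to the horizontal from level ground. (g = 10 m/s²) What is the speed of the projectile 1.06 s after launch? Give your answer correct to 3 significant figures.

v_x = 45.4 cos 18.6° = 43.03 m/s (constant).
v_y(t) = 45.4 sin 18.6° − g t = 14.48 − 10 × 1.06 = 3.880 m/s.
Speed = √(v_x² + v_y²) = √(1852 + 15.05) = 43.2 m/s.

43.2 m/s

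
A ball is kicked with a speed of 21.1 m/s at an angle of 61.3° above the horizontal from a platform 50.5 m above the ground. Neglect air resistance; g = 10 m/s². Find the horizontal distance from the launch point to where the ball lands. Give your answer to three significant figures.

Components: v_x = 21.1 cos 61.3° = 10.13 m/s, v_y = 21.1 sin 61.3° = 18.51 m/s.
Vertical: 0 = 50.5 + 18.51 t − ½(10) t² ⇒ 5.000 t² − 18.51 t − 50.5 = 0.
t = [18.51 + √(342.6 + 1010)] / 10.00 = 5.529 s.
Horizontal: R = v_x · t = 10.13 × 5.529 = 56.0 m.

56.0 m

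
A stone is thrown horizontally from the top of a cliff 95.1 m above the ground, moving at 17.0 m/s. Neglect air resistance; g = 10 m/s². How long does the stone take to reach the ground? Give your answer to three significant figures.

4.36 s

The horizontal speed doesn't affect the fall. With v_y0 = 0, h = ½ g t².
t = √(2 × 95.1 / 10) = √19.02 = 4.36 s.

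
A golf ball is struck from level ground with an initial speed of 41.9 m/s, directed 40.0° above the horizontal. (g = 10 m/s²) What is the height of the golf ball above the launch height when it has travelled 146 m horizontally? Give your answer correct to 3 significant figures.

v_x = 41.9 cos 40.0° = 32.10 m/s, v_y0 = 41.9 sin 40.0° = 26.93 m/s.
Time to reach x = 146 m: t = x / v_x = 146 / 32.10 = 4.548 s.
y = v_y0 t − ½ g t² = 26.93×4.548 − 5.000×4.548² = 19.1 m.

19.1 m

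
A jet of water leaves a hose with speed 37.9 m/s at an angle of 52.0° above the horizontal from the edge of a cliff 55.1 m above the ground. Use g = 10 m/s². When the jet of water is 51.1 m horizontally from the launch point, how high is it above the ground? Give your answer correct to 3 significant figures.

v_x = 37.9 cos 52.0° = 23.33 m/s, v_y0 = 37.9 sin 52.0° = 29.87 m/s.
Time to reach x = 51.1 m: t = x / v_x = 51.1 / 23.33 = 2.190 s.
y = 55.1 + v_y0 t − ½ g t² = 55.1 + 29.87×2.190 − 5.000×2.190² = 96.5 m.

96.5 m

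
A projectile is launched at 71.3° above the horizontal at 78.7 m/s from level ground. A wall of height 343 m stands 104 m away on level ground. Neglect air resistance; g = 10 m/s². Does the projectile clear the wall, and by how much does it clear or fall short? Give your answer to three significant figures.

No — it falls 121 m short of clearing the wall.

v_x = 78.7 cos 71.3° = 25.23 m/s; v_y0 = 78.7 sin 71.3° = 74.55 m/s.
Time to reach the wall: t = 104 / 25.23 = 4.122 s.
Height at that point: y = 74.55×4.122 − 5.000×4.122² = 222.3 m.
That is 343 − 222.3 = 121 m below the top of the wall, so the projectile does not clear it.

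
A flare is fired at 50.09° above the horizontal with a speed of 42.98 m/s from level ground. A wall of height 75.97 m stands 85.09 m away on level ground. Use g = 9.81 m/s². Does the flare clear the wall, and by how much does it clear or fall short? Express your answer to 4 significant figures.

No — it falls 20.94 m short of clearing the wall.

v_x = 42.98 cos 50.09° = 27.575 m/s; v_y0 = 42.98 sin 50.09° = 32.968 m/s.
Time to reach the wall: t = 85.09 / 27.575 = 3.0858 s.
Height at that point: y = 32.968×3.0858 − 4.905×3.0858² = 55.026 m.
That is 75.97 − 55.026 = 20.94 m below the top of the wall, so the flare does not clear it.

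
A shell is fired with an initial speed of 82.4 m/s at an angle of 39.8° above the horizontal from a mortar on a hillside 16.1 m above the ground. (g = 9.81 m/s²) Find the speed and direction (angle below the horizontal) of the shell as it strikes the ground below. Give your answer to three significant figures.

84.3 m/s at 41.3° below the horizontal

v_x = 82.4 cos 39.8° = 63.31 m/s (constant).
|v_y| at impact = √((52.75)² + 2×9.81×16.1) = 55.66 m/s.
Speed = √(63.31² + 55.66²) = 84.3 m/s; angle = arctan(55.66/63.31) = 41.3° below horizontal.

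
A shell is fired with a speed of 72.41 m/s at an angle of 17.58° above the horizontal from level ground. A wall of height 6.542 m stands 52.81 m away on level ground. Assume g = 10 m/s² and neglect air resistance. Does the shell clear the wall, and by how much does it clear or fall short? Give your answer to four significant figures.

v_x = 72.41 cos 17.58° = 69.028 m/s; v_y0 = 72.41 sin 17.58° = 21.871 m/s.
Time to reach the wall: t = 52.81 / 69.028 = 0.76505 s.
Height at that point: y = 21.871×0.76505 − 5.000×0.76505² = 13.806 m.
That is 13.806 − 6.542 = 7.264 m above the top of the wall, so the shell clears it.

Yes — it clears the wall by 7.264 m.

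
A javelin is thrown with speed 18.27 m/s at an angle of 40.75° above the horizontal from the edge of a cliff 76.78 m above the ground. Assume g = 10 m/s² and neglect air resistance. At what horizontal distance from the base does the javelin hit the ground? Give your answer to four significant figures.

Components: v_x = 18.27 cos 40.75° = 13.841 m/s, v_y = 18.27 sin 40.75° = 11.926 m/s.
Vertical: 0 = 76.78 + 11.926 t − ½(10) t² ⇒ 5.000 t² − 11.926 t − 76.78 = 0.
t = [11.926 + √(142.23 + 1535.6)] / 10.00 = 5.2887 s.
Horizontal: R = v_x · t = 13.841 × 5.2887 = 73.20 m.

73.20 m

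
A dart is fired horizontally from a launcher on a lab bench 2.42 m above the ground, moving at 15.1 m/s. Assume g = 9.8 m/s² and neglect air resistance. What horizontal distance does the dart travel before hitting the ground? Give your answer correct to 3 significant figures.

Initial vertical velocity is zero, so the fall time comes from h = ½ g t²: t = √(2 × 2.42 / 9.8) = 0.7028 s.
Horizontal motion is uniform at 15.1 m/s, so x = 15.1 × 0.7028 = 10.6 m.

10.6 m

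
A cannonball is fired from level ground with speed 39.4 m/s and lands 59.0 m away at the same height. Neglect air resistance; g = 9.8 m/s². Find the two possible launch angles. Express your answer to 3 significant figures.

Level-ground range: R = v₀² sin(2θ)/g ⇒ sin 2θ = R g / v₀² = 59.0×9.8/39.4² = 0.3725.
2θ = arcsin(0.3725) = 21.87° or 180° − 21.87° = 158.13°.
So θ = 10.9° or θ = 79.1°.

10.9° and 79.1°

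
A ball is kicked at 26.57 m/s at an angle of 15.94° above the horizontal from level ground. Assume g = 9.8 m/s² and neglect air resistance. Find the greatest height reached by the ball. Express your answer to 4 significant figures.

Vertical component of launch velocity: v_y = 26.57 sin 15.94° = 7.2969 m/s.
At the highest point the vertical velocity is zero, so v_y² = 2 g h_max.
h_max = (7.2969)² / (2 × 9.8) = 53.245 / 19.60 = 2.717 m.

2.717 m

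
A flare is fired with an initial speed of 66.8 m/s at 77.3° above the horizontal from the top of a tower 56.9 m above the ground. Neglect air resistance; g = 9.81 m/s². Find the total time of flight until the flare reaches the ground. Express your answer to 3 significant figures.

Vertical component: v_y = 66.8 sin 77.3° = 65.17 m/s.
Taking up as positive with launch at y = 56.9 m, landing at y = 0: 0 = 56.9 + 65.17 t − ½(9.81) t².
Solving 4.905 t² − 65.17 t − 56.9 = 0 gives t = [65.17 + √(65.17² + 4·4.905·56.9)] / 9.810 = 14.1 s.

14.1 s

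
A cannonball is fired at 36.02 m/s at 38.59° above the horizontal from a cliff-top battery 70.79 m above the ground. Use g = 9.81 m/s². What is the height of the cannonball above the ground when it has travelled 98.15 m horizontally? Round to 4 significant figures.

89.50 m

v_x = 36.02 cos 38.59° = 28.154 m/s, v_y0 = 36.02 sin 38.59° = 22.467 m/s.
Time to reach x = 98.15 m: t = x / v_x = 98.15 / 28.154 = 3.4862 s.
y = 70.79 + v_y0 t − ½ g t² = 70.79 + 22.467×3.4862 − 4.905×3.4862² = 89.50 m.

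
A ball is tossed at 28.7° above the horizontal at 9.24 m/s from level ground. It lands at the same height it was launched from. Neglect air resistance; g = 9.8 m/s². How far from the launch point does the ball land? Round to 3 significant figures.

7.34 m

For level ground, R = v₀² sin(2θ) / g.
sin(2 × 28.7°) = sin 57.40° = 0.8425.
R = (9.24)² × 0.8425 / 9.8 = 7.34 m.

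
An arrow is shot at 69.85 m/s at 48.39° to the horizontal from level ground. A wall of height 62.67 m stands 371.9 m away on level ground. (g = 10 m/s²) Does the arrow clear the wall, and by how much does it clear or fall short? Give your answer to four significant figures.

Yes — it clears the wall by 34.64 m.

v_x = 69.85 cos 48.39° = 46.384 m/s; v_y0 = 69.85 sin 48.39° = 52.226 m/s.
Time to reach the wall: t = 371.9 / 46.384 = 8.0179 s.
Height at that point: y = 52.226×8.0179 − 5.000×8.0179² = 97.309 m.
That is 97.309 − 62.67 = 34.64 m above the top of the wall, so the arrow clears it.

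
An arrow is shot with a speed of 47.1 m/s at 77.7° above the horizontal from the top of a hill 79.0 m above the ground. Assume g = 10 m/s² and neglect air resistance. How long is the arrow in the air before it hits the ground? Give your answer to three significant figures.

10.7 s

Vertical component: v_y = 47.1 sin 77.7° = 46.02 m/s.
Taking up as positive with launch at y = 79.0 m, landing at y = 0: 0 = 79.0 + 46.02 t − ½(10) t².
Solving 5.000 t² − 46.02 t − 79.0 = 0 gives t = [46.02 + √(46.02² + 4·5.000·79.0)] / 10.00 = 10.7 s.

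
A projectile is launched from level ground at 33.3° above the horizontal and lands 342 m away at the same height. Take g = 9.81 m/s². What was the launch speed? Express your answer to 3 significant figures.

On level ground, R = v₀² sin(2θ) / g, so v₀ = √(R g / sin 2θ).
sin(2 × 33.3°) = 0.9178.
v₀ = √(342 × 9.81 / 0.9178) = √3656 = 60.5 m/s.

60.5 m/s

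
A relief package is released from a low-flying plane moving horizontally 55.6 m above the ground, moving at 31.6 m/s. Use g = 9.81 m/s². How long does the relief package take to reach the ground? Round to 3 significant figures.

The horizontal speed doesn't affect the fall. With v_y0 = 0, h = ½ g t².
t = √(2 × 55.6 / 9.81) = √11.34 = 3.37 s.

3.37 s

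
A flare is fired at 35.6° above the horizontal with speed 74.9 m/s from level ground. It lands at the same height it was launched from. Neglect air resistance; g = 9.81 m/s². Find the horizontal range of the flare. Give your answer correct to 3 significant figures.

541 m

Components: v_x = 74.9 cos 35.6° = 60.90 m/s, v_y = 74.9 sin 35.6° = 43.60 m/s.
Time of flight (same landing height): t = 2 v_y / g = 2 × 43.60 / 9.81 = 8.889 s.
Range: R = v_x · t = 60.90 × 8.889 = 541 m.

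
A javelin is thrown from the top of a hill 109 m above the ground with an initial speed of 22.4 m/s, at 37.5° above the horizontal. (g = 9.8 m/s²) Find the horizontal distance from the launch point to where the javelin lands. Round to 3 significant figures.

112 m

Components: v_x = 22.4 cos 37.5° = 17.77 m/s, v_y = 22.4 sin 37.5° = 13.64 m/s.
Vertical: 0 = 109 + 13.64 t − ½(9.8) t² ⇒ 4.900 t² − 13.64 t − 109 = 0.
t = [13.64 + √(186.0 + 2136)] / 9.800 = 6.309 s.
Horizontal: R = v_x · t = 17.77 × 6.309 = 112 m.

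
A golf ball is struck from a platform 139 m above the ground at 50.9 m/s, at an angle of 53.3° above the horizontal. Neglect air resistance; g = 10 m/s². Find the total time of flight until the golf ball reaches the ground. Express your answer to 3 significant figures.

Vertical component: v_y = 50.9 sin 53.3° = 40.81 m/s.
Taking up as positive with launch at y = 139 m, landing at y = 0: 0 = 139 + 40.81 t − ½(10) t².
Solving 5.000 t² − 40.81 t − 139 = 0 gives t = [40.81 + √(40.81² + 4·5.000·139)] / 10.00 = 10.7 s.

10.7 s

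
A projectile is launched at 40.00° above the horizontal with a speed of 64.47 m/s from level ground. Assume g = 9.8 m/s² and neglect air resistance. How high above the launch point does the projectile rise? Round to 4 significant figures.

Vertical component of launch velocity: v_y = 64.47 sin 40.00° = 41.441 m/s.
At the highest point the vertical velocity is zero, so v_y² = 2 g h_max.
h_max = (41.441)² / (2 × 9.8) = 1717.4 / 19.60 = 87.62 m.

87.62 m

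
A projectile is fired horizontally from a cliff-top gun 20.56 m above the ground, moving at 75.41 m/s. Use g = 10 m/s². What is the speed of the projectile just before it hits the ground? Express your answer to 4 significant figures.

78.09 m/s

Fall time: t = √(2 × 20.56 / 10) = 2.0278 s.
At impact: v_x = 75.41 m/s (unchanged), v_y = g t = 10 × 2.0278 = 20.278 m/s.
Speed = √(v_x² + v_y²) = √(5686.7 + 411.20) = 78.09 m/s.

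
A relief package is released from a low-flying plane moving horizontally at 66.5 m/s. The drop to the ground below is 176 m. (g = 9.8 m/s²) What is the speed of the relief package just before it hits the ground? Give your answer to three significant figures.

Fall time: t = √(2 × 176 / 9.8) = 5.993 s.
At impact: v_x = 66.5 m/s (unchanged), v_y = g t = 9.8 × 5.993 = 58.73 m/s.
Speed = √(v_x² + v_y²) = √(4422 + 3449) = 88.7 m/s.

88.7 m/s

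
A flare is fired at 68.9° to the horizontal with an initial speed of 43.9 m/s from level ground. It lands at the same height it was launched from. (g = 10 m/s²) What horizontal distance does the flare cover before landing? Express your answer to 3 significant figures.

129 m

Components: v_x = 43.9 cos 68.9° = 15.80 m/s, v_y = 43.9 sin 68.9° = 40.96 m/s.
Time of flight (same landing height): t = 2 v_y / g = 2 × 40.96 / 10 = 8.192 s.
Range: R = v_x · t = 15.80 × 8.192 = 129 m.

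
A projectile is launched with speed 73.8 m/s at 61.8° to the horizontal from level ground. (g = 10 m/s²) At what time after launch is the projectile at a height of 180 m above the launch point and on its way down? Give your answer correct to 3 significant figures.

v_y0 = 73.8 sin 61.8° = 65.04 m/s.
Set y = v_y0 t − ½ g t² = 180: 5.000 t² − 65.04 t + 180 = 0.
t = [65.04 ± √(4230 − 3600)] / 10 = (65.04 ± 25.10) / 10, giving t = 3.99 s or t = 9.01 s.
On the way down corresponds to the larger root: t = 9.01 s.

9.01 s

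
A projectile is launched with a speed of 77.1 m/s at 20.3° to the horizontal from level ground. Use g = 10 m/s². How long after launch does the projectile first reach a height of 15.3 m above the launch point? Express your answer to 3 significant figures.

0.651 s

v_y0 = 77.1 sin 20.3° = 26.75 m/s.
Set y = v_y0 t − ½ g t² = 15.3: 5.000 t² − 26.75 t + 15.3 = 0.
t = [26.75 ± √(715.6 − 306.0)] / 10 = (26.75 ± 20.24) / 10, giving t = 0.651 s or t = 4.70 s.
The projectile is on the way up at the first time, so t = 0.651 s.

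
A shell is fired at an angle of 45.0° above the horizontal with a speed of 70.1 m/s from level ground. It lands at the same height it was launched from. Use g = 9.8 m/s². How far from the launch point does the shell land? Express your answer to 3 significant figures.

501 m

For level ground, R = v₀² sin(2θ) / g.
sin(2 × 45.0°) = sin 90.00° = 1.000.
R = (70.1)² × 1.000 / 9.8 = 501 m.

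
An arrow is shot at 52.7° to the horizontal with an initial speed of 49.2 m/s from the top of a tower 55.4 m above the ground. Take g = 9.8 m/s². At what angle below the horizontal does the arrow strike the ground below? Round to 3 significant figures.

59.8°

v_x = 49.2 cos 52.7° = 29.81 m/s.
At impact |v_y| = √(v_y0² + 2 g h) = √(39.14² + 2×9.8×55.4) = 51.16 m/s.
Angle below horizontal = arctan(|v_y| / v_x) = arctan(51.16 / 29.81) = 59.8°.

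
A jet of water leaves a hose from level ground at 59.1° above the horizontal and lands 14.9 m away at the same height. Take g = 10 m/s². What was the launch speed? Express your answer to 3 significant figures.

13.0 m/s

On level ground, R = v₀² sin(2θ) / g, so v₀ = √(R g / sin 2θ).
sin(2 × 59.1°) = 0.8813.
v₀ = √(14.9 × 10 / 0.8813) = √169.1 = 13.0 m/s.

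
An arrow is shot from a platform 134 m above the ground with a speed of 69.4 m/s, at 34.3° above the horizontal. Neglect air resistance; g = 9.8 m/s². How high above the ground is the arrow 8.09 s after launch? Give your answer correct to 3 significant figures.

130 m

v_y0 = 69.4 sin 34.3° = 39.11 m/s.
y(t) = 134 + v_y0 t − ½ g t² = 134 + 39.11×8.09 − ½×9.8×8.09² = 130 m.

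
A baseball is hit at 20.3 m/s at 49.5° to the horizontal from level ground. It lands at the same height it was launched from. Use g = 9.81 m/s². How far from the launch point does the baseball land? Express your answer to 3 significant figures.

41.5 m

Components: v_x = 20.3 cos 49.5° = 13.18 m/s, v_y = 20.3 sin 49.5° = 15.44 m/s.
Time of flight (same landing height): t = 2 v_y / g = 2 × 15.44 / 9.81 = 3.148 s.
Range: R = v_x · t = 13.18 × 3.148 = 41.5 m.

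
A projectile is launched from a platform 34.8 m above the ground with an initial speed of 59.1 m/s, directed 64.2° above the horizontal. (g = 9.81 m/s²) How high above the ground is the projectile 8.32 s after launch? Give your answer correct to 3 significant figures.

138 m

v_y0 = 59.1 sin 64.2° = 53.21 m/s.
y(t) = 34.8 + v_y0 t − ½ g t² = 34.8 + 53.21×8.32 − ½×9.81×8.32² = 138 m.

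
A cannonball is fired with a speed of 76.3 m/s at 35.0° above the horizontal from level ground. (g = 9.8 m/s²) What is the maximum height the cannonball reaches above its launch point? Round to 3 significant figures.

97.7 m

Vertical component of launch velocity: v_y = 76.3 sin 35.0° = 43.76 m/s.
At the highest point the vertical velocity is zero, so v_y² = 2 g h_max.
h_max = (43.76)² / (2 × 9.8) = 1915 / 19.60 = 97.7 m.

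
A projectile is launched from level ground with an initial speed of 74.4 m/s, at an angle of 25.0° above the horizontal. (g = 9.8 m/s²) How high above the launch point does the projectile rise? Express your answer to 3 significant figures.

Vertical component of launch velocity: v_y = 74.4 sin 25.0° = 31.44 m/s.
At the highest point the vertical velocity is zero, so v_y² = 2 g h_max.
h_max = (31.44)² / (2 × 9.8) = 988.5 / 19.60 = 50.4 m.

50.4 m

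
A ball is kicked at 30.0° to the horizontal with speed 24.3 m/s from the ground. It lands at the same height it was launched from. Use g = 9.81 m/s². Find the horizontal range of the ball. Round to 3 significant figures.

52.1 m

Components: v_x = 24.3 cos 30.0° = 21.04 m/s, v_y = 24.3 sin 30.0° = 12.15 m/s.
Time of flight (same landing height): t = 2 v_y / g = 2 × 12.15 / 9.81 = 2.477 s.
Range: R = v_x · t = 21.04 × 2.477 = 52.1 m.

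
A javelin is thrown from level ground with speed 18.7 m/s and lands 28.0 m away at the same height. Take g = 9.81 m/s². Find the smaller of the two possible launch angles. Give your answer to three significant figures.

Level-ground range: R = v₀² sin(2θ)/g ⇒ sin 2θ = R g / v₀² = 28.0×9.81/18.7² = 0.7855.
2θ = arcsin(0.7855) = 51.77° or 180° − 51.77° = 128.23°.
So θ = 25.9° or θ = 64.1°.

25.9°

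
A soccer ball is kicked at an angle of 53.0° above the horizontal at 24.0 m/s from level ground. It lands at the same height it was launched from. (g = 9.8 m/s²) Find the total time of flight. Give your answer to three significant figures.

Vertical component: v_y = 24.0 sin 53.0° = 19.17 m/s.
For a projectile landing at launch height, time of flight is t = 2 v_y / g = 2 × 19.17 / 9.8 = 3.91 s.

3.91 s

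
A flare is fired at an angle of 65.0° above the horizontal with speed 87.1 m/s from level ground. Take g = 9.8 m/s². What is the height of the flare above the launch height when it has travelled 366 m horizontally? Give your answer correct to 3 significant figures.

300 m

v_x = 87.1 cos 65.0° = 36.81 m/s, v_y0 = 87.1 sin 65.0° = 78.94 m/s.
Time to reach x = 366 m: t = x / v_x = 366 / 36.81 = 9.943 s.
y = v_y0 t − ½ g t² = 78.94×9.943 − 4.900×9.943² = 300 m.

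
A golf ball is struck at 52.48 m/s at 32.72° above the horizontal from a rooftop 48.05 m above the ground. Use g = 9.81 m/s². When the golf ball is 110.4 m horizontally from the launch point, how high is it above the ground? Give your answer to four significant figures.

v_x = 52.48 cos 32.72° = 44.153 m/s, v_y0 = 52.48 sin 32.72° = 28.367 m/s.
Time to reach x = 110.4 m: t = x / v_x = 110.4 / 44.153 = 2.5004 s.
y = 48.05 + v_y0 t − ½ g t² = 48.05 + 28.367×2.5004 − 4.905×2.5004² = 88.31 m.

88.31 m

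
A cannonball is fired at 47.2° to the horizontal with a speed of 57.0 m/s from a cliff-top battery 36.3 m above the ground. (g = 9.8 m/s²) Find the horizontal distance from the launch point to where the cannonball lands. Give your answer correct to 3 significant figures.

361 m

Components: v_x = 57.0 cos 47.2° = 38.73 m/s, v_y = 57.0 sin 47.2° = 41.82 m/s.
Vertical: 0 = 36.3 + 41.82 t − ½(9.8) t² ⇒ 4.900 t² − 41.82 t − 36.3 = 0.
t = [41.82 + √(1749 + 711.5)] / 9.800 = 9.329 s.
Horizontal: R = v_x · t = 38.73 × 9.329 = 361 m.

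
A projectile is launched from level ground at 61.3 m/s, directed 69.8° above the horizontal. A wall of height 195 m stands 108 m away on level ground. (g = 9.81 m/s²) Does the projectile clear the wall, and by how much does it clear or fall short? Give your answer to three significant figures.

v_x = 61.3 cos 69.8° = 21.17 m/s; v_y0 = 61.3 sin 69.8° = 57.53 m/s.
Time to reach the wall: t = 108 / 21.17 = 5.102 s.
Height at that point: y = 57.53×5.102 − 4.905×5.102² = 165.8 m.
That is 195 − 165.8 = 29.2 m below the top of the wall, so the projectile does not clear it.

No — it falls 29.2 m short of clearing the wall.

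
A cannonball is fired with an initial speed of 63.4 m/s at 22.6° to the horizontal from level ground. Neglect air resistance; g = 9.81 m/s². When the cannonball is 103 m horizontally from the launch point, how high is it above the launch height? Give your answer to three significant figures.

v_x = 63.4 cos 22.6° = 58.53 m/s, v_y0 = 63.4 sin 22.6° = 24.36 m/s.
Time to reach x = 103 m: t = x / v_x = 103 / 58.53 = 1.760 s.
y = v_y0 t − ½ g t² = 24.36×1.760 − 4.905×1.760² = 27.7 m.

27.7 m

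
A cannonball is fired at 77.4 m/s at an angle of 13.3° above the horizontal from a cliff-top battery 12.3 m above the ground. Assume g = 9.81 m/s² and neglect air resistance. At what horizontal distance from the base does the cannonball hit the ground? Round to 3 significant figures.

318 m

Components: v_x = 77.4 cos 13.3° = 75.32 m/s, v_y = 77.4 sin 13.3° = 17.81 m/s.
Vertical: 0 = 12.3 + 17.81 t − ½(9.81) t² ⇒ 4.905 t² − 17.81 t − 12.3 = 0.
t = [17.81 + √(317.2 + 241.3)] / 9.810 = 4.225 s.
Horizontal: R = v_x · t = 75.32 × 4.225 = 318 m.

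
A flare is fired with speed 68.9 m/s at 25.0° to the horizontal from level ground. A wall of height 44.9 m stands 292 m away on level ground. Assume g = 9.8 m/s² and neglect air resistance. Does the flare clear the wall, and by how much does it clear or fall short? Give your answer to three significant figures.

v_x = 68.9 cos 25.0° = 62.44 m/s; v_y0 = 68.9 sin 25.0° = 29.12 m/s.
Time to reach the wall: t = 292 / 62.44 = 4.676 s.
Height at that point: y = 29.12×4.676 − 4.900×4.676² = 29.03 m.
That is 44.9 − 29.03 = 15.9 m below the top of the wall, so the flare does not clear it.

No — it falls 15.9 m short of clearing the wall.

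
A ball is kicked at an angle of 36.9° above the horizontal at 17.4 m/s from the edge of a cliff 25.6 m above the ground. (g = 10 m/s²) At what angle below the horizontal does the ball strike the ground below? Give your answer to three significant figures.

v_x = 17.4 cos 36.9° = 13.91 m/s.
At impact |v_y| = √(v_y0² + 2 g h) = √(10.45² + 2×10×25.6) = 24.92 m/s.
Angle below horizontal = arctan(|v_y| / v_x) = arctan(24.92 / 13.91) = 60.8°.

60.8°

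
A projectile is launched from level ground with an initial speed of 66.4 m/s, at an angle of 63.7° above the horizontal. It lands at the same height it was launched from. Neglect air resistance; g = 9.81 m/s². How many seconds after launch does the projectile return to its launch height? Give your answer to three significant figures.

12.1 s

Vertical component: v_y = 66.4 sin 63.7° = 59.53 m/s.
For a projectile landing at launch height, time of flight is t = 2 v_y / g = 2 × 59.53 / 9.81 = 12.1 s.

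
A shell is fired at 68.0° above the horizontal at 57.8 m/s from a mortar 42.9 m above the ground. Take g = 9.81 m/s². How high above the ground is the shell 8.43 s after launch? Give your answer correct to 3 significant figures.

146 m

v_y0 = 57.8 sin 68.0° = 53.59 m/s.
y(t) = 42.9 + v_y0 t − ½ g t² = 42.9 + 53.59×8.43 − ½×9.81×8.43² = 146 m.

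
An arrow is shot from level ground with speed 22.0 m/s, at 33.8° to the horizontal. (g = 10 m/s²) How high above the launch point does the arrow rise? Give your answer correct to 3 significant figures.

Vertical component of launch velocity: v_y = 22.0 sin 33.8° = 12.24 m/s.
At the highest point the vertical velocity is zero, so v_y² = 2 g h_max.
h_max = (12.24)² / (2 × 10) = 149.8 / 20.00 = 7.49 m.

7.49 m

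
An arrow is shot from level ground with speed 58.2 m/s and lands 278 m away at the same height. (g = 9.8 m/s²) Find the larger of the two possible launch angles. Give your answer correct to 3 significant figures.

63.2°

Level-ground range: R = v₀² sin(2θ)/g ⇒ sin 2θ = R g / v₀² = 278×9.8/58.2² = 0.8043.
2θ = arcsin(0.8043) = 53.54° or 180° − 53.54° = 126.46°.
So θ = 26.8° or θ = 63.2°.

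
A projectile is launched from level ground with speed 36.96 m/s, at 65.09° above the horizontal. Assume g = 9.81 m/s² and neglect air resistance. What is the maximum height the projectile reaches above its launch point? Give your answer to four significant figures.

57.27 m

Vertical component of launch velocity: v_y = 36.96 sin 65.09° = 33.522 m/s.
At the highest point the vertical velocity is zero, so v_y² = 2 g h_max.
h_max = (33.522)² / (2 × 9.81) = 1123.7 / 19.62 = 57.27 m.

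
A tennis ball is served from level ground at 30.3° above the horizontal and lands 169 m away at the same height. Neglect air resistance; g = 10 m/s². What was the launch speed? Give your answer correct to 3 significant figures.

On level ground, R = v₀² sin(2θ) / g, so v₀ = √(R g / sin 2θ).
sin(2 × 30.3°) = 0.8712.
v₀ = √(169 × 10 / 0.8712) = √1940 = 44.0 m/s.

44.0 m/s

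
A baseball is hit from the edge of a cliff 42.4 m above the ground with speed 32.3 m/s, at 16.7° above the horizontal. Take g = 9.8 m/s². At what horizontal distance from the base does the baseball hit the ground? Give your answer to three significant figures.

Components: v_x = 32.3 cos 16.7° = 30.94 m/s, v_y = 32.3 sin 16.7° = 9.282 m/s.
Vertical: 0 = 42.4 + 9.282 t − ½(9.8) t² ⇒ 4.900 t² − 9.282 t − 42.4 = 0.
t = [9.282 + √(86.16 + 831.0)] / 9.800 = 4.037 s.
Horizontal: R = v_x · t = 30.94 × 4.037 = 125 m.

125 m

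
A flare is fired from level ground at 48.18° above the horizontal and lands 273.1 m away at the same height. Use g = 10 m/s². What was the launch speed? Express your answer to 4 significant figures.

52.42 m/s

On level ground, R = v₀² sin(2θ) / g, so v₀ = √(R g / sin 2θ).
sin(2 × 48.18°) = 0.9938.
v₀ = √(273.1 × 10 / 0.9938) = √2748.0 = 52.42 m/s.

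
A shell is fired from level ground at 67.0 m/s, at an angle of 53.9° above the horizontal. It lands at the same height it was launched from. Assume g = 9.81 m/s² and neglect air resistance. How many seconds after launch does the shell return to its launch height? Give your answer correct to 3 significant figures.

Vertical component: v_y = 67.0 sin 53.9° = 54.14 m/s.
For a projectile landing at launch height, time of flight is t = 2 v_y / g = 2 × 54.14 / 9.81 = 11.0 s.

11.0 s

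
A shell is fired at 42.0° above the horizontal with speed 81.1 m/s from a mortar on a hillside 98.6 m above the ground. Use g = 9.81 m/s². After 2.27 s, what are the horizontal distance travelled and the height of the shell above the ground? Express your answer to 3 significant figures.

x = 137 m, y = 197 m

v_x = 81.1 cos 42.0° = 60.27 m/s; v_y0 = 81.1 sin 42.0° = 54.27 m/s.
x = v_x t = 60.27 × 2.27 = 137 m.
y = 98.6 + v_y0 t − ½ g t² = 197 m.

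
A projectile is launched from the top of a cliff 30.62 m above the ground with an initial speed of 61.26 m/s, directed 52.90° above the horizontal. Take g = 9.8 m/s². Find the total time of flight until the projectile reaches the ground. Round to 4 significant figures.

10.56 s

Vertical component: v_y = 61.26 sin 52.90° = 48.860 m/s.
Taking up as positive with launch at y = 30.62 m, landing at y = 0: 0 = 30.62 + 48.860 t − ½(9.8) t².
Solving 4.900 t² − 48.860 t − 30.62 = 0 gives t = [48.860 + √(48.860² + 4·4.900·30.62)] / 9.800 = 10.56 s.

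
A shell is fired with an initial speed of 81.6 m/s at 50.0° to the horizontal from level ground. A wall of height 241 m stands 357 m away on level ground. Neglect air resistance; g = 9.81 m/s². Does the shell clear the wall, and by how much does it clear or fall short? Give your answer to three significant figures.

No — it falls 42.8 m short of clearing the wall.

v_x = 81.6 cos 50.0° = 52.45 m/s; v_y0 = 81.6 sin 50.0° = 62.51 m/s.
Time to reach the wall: t = 357 / 52.45 = 6.806 s.
Height at that point: y = 62.51×6.806 − 4.905×6.806² = 198.2 m.
That is 241 − 198.2 = 42.8 m below the top of the wall, so the shell does not clear it.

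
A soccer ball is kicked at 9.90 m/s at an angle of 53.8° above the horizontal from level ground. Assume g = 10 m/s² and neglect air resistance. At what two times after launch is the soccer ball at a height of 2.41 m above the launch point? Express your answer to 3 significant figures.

0.404 s and 1.19 s

v_y0 = 9.90 sin 53.8° = 7.989 m/s.
Set y = v_y0 t − ½ g t² = 2.41: 5.000 t² − 7.989 t + 2.41 = 0.
t = [7.989 ± √(63.82 − 48.20)] / 10 = (7.989 ± 3.952) / 10, giving t = 0.404 s or t = 1.19 s.
So the soccer ball is at 2.41 m at t = 0.404 s (rising) and t = 1.19 s (falling).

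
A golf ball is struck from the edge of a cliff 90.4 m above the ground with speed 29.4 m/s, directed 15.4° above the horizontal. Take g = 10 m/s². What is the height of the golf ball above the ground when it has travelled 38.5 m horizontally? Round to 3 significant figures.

91.8 m

v_x = 29.4 cos 15.4° = 28.34 m/s, v_y0 = 29.4 sin 15.4° = 7.807 m/s.
Time to reach x = 38.5 m: t = x / v_x = 38.5 / 28.34 = 1.359 s.
y = 90.4 + v_y0 t − ½ g t² = 90.4 + 7.807×1.359 − 5.000×1.359² = 91.8 m.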